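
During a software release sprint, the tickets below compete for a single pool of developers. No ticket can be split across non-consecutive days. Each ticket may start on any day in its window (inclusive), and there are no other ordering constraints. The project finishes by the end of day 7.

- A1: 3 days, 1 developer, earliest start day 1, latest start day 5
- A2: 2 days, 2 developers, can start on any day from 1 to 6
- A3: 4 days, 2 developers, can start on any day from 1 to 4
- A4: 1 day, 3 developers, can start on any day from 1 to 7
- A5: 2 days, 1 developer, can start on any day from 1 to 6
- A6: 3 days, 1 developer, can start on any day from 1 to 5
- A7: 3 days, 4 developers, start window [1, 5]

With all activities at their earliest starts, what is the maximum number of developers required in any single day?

14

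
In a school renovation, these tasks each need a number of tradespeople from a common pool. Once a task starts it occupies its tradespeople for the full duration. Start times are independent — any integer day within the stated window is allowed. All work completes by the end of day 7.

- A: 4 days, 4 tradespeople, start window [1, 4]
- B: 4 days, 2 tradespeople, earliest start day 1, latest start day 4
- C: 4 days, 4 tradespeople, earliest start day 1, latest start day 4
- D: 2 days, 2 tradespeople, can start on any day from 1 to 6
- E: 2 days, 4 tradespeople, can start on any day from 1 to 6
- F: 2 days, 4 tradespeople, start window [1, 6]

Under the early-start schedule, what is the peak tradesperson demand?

20

Early-start schedule: A@1, B@1, C@1, D@1, E@1, F@1.
Load per day: day 1: 20, day 2: 20, day 3: 10, day 4: 10, day 5: 0, day 6: 0, day 7: 0.
Peak is 20.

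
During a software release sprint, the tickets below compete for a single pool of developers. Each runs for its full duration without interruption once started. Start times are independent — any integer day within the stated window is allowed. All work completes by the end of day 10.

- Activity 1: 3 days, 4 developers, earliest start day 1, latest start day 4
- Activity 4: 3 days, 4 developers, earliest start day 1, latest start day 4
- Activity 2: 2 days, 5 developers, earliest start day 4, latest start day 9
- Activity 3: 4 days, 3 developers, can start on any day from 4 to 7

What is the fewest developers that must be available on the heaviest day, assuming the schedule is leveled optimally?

Early-start (Activity 1@1, Activity 4@1, Activity 2@4, Activity 3@4) gives peak 8: d1:8  d2:8  d3:8  d4:8  d5:8  d6:3  d7:3  d8:0  d9:0  d10:0.
Shift Activity 4→4, Activity 2→8.
Schedule Activity 1@1, Activity 4@4, Activity 2@8, Activity 3@4: d1:4  d2:4  d3:4  d4:7  d5:7  d6:7  d7:3  d8:5  d9:5  d10:0 — peak 7.

7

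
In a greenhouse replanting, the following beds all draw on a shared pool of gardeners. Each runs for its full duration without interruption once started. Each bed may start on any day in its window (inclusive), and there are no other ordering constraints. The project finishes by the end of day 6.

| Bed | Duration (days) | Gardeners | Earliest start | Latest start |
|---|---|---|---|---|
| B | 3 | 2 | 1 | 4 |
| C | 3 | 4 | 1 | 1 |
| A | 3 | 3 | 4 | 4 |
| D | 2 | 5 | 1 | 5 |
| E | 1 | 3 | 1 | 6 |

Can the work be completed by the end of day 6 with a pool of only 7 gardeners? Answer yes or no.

no

The minimum achievable peak is 8; 7 < 8, so no feasible schedule stays within the cap.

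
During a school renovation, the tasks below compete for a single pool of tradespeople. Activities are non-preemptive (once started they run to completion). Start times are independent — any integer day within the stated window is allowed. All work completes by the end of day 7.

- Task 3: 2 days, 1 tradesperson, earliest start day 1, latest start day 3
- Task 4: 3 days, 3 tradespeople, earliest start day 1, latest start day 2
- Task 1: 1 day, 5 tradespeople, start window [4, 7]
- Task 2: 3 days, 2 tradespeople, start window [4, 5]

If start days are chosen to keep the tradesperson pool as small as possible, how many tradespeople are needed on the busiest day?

Early-start (Task 3@1, Task 4@1, Task 1@4, Task 2@4) gives peak 7: d1:4  d2:4  d3:3  d4:7  d5:2  d6:2  d7:0.
Shift Task 2→5.
Schedule Task 3@1, Task 4@1, Task 1@4, Task 2@5: d1:4  d2:4  d3:3  d4:5  d5:2  d6:2  d7:2 — peak 5.

5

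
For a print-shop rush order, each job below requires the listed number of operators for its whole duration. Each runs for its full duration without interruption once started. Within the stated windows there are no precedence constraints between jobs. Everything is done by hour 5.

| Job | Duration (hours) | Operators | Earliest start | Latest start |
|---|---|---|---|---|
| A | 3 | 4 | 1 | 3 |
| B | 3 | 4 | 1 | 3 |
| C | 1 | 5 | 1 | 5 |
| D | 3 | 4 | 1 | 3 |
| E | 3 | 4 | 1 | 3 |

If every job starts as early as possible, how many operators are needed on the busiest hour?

21

Early-start schedule: A@1, B@1, C@1, D@1, E@1.
Load per hour: hour 1: 21, hour 2: 16, hour 3: 16, hour 4: 0, hour 5: 0.
Peak is 21.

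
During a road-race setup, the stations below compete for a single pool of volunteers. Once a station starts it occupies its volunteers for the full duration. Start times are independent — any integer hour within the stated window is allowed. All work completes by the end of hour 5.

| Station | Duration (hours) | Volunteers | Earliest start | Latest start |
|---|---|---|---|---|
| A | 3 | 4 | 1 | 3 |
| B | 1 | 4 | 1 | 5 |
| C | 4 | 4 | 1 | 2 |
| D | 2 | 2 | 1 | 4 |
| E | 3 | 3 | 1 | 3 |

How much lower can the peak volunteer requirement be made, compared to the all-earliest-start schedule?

6

Early-start peak: h1:17  h2:13  h3:11  h4:4  h5:0 ⇒ 17.
Leveled (A@1, B@1, C@2, D@1, E@3): h1:10  h2:10  h3:11  h4:7  h5:7 ⇒ 11.
Reduction 17 − 11 = 6.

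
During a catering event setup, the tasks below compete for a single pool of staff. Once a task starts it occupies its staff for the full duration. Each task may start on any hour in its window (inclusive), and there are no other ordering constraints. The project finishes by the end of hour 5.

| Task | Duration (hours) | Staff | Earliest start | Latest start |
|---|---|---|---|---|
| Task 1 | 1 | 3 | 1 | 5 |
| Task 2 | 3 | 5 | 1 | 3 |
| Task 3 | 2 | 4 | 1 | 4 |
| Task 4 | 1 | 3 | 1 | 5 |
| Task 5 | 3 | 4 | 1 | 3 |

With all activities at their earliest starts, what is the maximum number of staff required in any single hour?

Early-start schedule: Task 1@1, Task 2@1, Task 3@1, Task 4@1, Task 5@1.
Load per hour: hour 1: 19, hour 2: 13, hour 3: 9, hour 4: 0, hour 5: 0.
Peak is 19.

19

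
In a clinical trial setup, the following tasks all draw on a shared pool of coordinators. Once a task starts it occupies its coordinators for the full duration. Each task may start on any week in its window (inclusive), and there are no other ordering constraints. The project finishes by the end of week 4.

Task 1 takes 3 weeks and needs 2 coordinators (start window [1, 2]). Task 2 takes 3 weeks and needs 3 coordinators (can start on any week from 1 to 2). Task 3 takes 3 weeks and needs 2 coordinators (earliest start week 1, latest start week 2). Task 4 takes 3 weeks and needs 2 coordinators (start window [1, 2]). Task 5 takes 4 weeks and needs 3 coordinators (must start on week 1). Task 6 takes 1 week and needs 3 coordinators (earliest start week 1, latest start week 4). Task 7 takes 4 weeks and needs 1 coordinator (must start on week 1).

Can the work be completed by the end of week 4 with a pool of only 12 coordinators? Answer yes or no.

The minimum achievable peak is 13; 12 < 13, so no feasible schedule stays within the cap.

no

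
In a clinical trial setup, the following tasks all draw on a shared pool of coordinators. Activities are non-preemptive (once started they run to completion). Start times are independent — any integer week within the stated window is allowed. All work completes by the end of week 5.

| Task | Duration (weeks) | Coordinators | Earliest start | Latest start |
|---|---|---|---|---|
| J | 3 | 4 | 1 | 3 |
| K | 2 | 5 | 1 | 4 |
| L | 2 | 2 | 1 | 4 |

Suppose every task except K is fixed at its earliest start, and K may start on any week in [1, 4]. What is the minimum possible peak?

6

K@1: w1:11  w2:11  w3:4  w4:0  w5:0 → peak 11
K@2: w1:6  w2:11  w3:9  w4:0  w5:0 → peak 11
K@3: w1:6  w2:6  w3:9  w4:5  w5:0 → peak 9
K@4: w1:6  w2:6  w3:4  w4:5  w5:5 → peak 6
Best is K@4, peak 6.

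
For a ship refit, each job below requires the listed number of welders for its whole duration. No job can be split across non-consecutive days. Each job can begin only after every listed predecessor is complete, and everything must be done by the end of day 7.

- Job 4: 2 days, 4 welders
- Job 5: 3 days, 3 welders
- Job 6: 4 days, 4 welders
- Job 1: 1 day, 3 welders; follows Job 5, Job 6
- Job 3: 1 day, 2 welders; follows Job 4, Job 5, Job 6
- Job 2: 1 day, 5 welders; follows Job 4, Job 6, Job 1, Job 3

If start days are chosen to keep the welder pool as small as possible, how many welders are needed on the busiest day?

Early-start (Job 4@1, Job 5@1, Job 6@1, Job 1@5, Job 3@5, Job 2@6) gives peak 11: d1:11  d2:11  d3:7  d4:4  d5:5  d6:5  d7:0.
Shift Job 5→3, Job 1→6, Job 3→6, Job 2→7.
Schedule Job 4@1, Job 5@3, Job 6@1, Job 1@6, Job 3@6, Job 2@7: d1:8  d2:8  d3:7  d4:7  d5:3  d6:5  d7:5 — peak 8.

8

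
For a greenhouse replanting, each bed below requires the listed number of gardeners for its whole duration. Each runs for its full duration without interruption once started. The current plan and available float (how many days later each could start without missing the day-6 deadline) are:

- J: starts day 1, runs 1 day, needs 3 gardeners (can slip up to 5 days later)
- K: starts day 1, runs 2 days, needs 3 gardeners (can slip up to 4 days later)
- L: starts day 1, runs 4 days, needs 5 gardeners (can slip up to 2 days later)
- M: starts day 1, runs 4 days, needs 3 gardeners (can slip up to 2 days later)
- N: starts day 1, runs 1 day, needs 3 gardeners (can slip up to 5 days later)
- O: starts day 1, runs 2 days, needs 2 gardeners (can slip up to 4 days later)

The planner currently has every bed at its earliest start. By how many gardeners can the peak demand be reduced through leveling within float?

11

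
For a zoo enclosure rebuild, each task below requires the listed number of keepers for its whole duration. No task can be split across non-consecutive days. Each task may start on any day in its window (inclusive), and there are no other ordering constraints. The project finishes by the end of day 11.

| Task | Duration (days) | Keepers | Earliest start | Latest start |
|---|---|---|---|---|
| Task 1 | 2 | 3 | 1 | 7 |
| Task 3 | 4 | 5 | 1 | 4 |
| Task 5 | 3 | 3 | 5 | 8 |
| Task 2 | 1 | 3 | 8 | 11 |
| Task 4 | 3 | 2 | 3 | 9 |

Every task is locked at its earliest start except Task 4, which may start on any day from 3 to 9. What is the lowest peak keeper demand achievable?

Task 4@3: d1:8  d2:8  d3:7  d4:7  d5:5  d6:3  d7:3  d8:3  d9:0  d10:0  d11:0 → peak 8
Task 4@4: d1:8  d2:8  d3:5  d4:7  d5:5  d6:5  d7:3  d8:3  d9:0  d10:0  d11:0 → peak 8
Task 4@5: d1:8  d2:8  d3:5  d4:5  d5:5  d6:5  d7:5  d8:3  d9:0  d10:0  d11:0 → peak 8
Task 4@6: d1:8  d2:8  d3:5  d4:5  d5:3  d6:5  d7:5  d8:5  d9:0  d10:0  d11:0 → peak 8
Task 4@7: d1:8  d2:8  d3:5  d4:5  d5:3  d6:3  d7:5  d8:5  d9:2  d10:0  d11:0 → peak 8
Task 4@8: d1:8  d2:8  d3:5  d4:5  d5:3  d6:3  d7:3  d8:5  d9:2  d10:2  d11:0 → peak 8
Task 4@9: d1:8  d2:8  d3:5  d4:5  d5:3  d6:3  d7:3  d8:3  d9:2  d10:2  d11:2 → peak 8
Best is Task 4@3, peak 8.

8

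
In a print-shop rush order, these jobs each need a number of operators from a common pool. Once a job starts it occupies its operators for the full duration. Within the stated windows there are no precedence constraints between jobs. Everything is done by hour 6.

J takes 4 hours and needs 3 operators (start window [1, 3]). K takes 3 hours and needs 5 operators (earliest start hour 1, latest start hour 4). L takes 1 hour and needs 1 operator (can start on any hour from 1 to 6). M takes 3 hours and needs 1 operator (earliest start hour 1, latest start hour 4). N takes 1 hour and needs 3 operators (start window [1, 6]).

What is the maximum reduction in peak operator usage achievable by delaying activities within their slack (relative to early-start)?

Early-start peak: h1:13  h2:9  h3:9  h4:3  h5:0  h6:0 ⇒ 13.
Leveled (J@1, K@1, L@4, M@4, N@4): h1:8  h2:8  h3:8  h4:8  h5:1  h6:1 ⇒ 8.
Reduction 13 − 8 = 5.

5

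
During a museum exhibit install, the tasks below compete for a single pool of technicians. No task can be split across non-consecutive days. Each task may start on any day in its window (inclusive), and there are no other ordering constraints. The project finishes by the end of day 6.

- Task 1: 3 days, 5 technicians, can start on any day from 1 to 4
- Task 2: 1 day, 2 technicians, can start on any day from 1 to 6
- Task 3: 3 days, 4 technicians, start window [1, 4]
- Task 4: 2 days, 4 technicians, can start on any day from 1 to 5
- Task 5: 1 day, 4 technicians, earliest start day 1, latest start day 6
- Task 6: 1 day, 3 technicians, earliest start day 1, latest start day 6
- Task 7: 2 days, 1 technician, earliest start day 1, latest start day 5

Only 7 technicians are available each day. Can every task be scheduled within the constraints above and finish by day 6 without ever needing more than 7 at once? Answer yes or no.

no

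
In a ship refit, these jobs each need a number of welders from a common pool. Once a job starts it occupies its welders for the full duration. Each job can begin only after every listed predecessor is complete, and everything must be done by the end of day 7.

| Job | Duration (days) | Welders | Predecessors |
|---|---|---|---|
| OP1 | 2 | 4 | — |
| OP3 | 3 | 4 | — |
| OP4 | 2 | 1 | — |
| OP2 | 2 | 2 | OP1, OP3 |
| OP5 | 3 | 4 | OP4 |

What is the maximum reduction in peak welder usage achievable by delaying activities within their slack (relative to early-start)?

Early-start peak: d1:9  d2:9  d3:8  d4:6  d5:6  d6:0  d7:0 ⇒ 9.
Leveled (OP1@1, OP3@1, OP4@3, OP2@4, OP5@5): d1:8  d2:8  d3:5  d4:3  d5:6  d6:4  d7:4 ⇒ 8.
Reduction 9 − 8 = 1.

1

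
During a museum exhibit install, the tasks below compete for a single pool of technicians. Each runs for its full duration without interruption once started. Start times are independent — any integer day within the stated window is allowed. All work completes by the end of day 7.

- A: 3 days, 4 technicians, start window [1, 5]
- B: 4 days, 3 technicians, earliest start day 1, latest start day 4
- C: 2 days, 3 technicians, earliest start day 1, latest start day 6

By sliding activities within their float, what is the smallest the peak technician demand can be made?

Early-start (A@1, B@1, C@1) gives peak 10: d1:10  d2:10  d3:7  d4:3  d5:0  d6:0  d7:0.
Shift B→4, C→4.
Schedule A@1, B@4, C@4: d1:4  d2:4  d3:4  d4:6  d5:6  d6:3  d7:3 — peak 6.

6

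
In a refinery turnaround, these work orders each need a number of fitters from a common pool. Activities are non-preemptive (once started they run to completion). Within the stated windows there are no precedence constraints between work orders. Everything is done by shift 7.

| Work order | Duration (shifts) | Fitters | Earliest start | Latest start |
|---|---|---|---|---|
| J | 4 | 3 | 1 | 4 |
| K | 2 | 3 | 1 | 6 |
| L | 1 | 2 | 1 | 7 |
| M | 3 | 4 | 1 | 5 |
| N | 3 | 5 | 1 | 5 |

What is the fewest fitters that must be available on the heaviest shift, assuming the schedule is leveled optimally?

8

Early-start (J@1, K@1, L@1, M@1, N@1) gives peak 17: s1:17  s2:15  s3:12  s4:3  s5:0  s6:0  s7:0.
Shift K→4, L→4, N→5.
Schedule J@1, K@4, L@4, M@1, N@5: s1:7  s2:7  s3:7  s4:8  s5:8  s6:5  s7:5 — peak 8.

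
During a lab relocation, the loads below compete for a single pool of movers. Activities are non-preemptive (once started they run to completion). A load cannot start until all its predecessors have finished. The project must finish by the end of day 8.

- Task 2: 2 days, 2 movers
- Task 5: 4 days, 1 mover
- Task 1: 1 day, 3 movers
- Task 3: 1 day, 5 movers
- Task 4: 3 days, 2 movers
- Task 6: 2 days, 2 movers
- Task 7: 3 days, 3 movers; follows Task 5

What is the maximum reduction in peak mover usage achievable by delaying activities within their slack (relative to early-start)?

Early-start peak: d1:15  d2:7  d3:3  d4:1  d5:3  d6:3  d7:3  d8:0 ⇒ 15.
Leveled (Task 2@1, Task 5@1, Task 1@3, Task 3@5, Task 4@6, Task 6@1, Task 7@6): d1:5  d2:5  d3:4  d4:1  d5:5  d6:5  d7:5  d8:5 ⇒ 5.
Reduction 15 − 5 = 10.

10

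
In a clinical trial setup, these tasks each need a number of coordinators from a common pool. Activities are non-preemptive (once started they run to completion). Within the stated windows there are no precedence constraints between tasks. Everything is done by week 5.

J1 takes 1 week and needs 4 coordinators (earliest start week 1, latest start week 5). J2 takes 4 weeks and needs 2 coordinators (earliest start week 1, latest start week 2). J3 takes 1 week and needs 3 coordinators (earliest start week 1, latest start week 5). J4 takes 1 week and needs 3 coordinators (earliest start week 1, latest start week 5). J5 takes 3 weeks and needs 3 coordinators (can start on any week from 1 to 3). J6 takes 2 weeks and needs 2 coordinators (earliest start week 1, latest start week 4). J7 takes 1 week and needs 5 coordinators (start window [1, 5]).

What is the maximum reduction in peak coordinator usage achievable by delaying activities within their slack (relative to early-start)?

14

Early-start peak: w1:22  w2:7  w3:5  w4:2  w5:0 ⇒ 22.
Leveled (J1@1, J2@1, J3@2, J4@2, J5@3, J6@3, J7@5): w1:6  w2:8  w3:7  w4:7  w5:8 ⇒ 8.
Reduction 22 − 8 = 14.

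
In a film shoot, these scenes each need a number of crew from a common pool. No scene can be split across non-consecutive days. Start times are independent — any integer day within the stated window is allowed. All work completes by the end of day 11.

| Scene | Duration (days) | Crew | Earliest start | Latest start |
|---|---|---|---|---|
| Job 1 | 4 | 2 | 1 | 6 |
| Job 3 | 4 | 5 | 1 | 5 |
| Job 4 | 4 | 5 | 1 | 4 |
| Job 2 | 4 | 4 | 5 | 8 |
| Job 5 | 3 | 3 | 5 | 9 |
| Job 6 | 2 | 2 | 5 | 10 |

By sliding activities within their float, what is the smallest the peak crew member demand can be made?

Early-start (Job 1@1, Job 3@1, Job 4@1, Job 2@5, Job 5@5, Job 6@5) gives peak 12: d1:12  d2:12  d3:12  d4:12  d5:9  d6:9  d7:7  d8:4  d9:0  d10:0  d11:0.
Shift Job 3→5, Job 5→9, Job 6→9.
Schedule Job 1@1, Job 3@5, Job 4@1, Job 2@5, Job 5@9, Job 6@9: d1:7  d2:7  d3:7  d4:7  d5:9  d6:9  d7:9  d8:9  d9:5  d10:5  d11:3 — peak 9.

9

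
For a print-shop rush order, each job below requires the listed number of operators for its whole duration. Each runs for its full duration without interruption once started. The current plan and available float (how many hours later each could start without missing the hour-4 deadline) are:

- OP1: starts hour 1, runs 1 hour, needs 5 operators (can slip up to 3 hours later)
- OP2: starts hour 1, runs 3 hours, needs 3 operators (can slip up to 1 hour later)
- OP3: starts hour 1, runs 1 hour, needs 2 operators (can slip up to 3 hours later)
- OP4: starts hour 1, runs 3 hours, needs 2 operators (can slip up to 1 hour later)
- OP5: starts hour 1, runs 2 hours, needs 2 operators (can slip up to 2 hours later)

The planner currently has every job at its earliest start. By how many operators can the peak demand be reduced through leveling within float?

7

Early-start peak: h1:14  h2:7  h3:5  h4:0 ⇒ 14.
Leveled (OP1@1, OP2@2, OP3@1, OP4@2, OP5@2): h1:7  h2:7  h3:7  h4:5 ⇒ 7.
Reduction 14 − 7 = 7.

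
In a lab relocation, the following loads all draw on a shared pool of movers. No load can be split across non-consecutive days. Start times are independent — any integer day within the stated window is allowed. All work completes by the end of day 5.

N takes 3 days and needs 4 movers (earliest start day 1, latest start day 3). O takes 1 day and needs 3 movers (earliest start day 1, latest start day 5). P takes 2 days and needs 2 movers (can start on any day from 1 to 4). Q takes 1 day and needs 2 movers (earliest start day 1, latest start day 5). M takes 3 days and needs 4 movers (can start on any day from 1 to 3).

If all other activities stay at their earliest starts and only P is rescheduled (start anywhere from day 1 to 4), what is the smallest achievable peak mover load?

13

P@1: d1:15  d2:10  d3:8  d4:0  d5:0 → peak 15
P@2: d1:13  d2:10  d3:10  d4:0  d5:0 → peak 13
P@3: d1:13  d2:8  d3:10  d4:2  d5:0 → peak 13
P@4: d1:13  d2:8  d3:8  d4:2  d5:2 → peak 13
Best is P@2, peak 13.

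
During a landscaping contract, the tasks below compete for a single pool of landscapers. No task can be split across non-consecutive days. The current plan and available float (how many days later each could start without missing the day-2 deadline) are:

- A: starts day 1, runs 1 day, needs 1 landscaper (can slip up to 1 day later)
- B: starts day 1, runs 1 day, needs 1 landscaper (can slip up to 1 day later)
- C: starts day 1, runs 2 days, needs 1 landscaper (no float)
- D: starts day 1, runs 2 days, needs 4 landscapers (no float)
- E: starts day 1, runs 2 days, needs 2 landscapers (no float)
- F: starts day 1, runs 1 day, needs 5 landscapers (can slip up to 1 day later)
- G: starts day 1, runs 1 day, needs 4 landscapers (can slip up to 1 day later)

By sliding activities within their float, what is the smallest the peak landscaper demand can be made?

Early-start (A@1, B@1, C@1, D@1, E@1, F@1, G@1) gives peak 18: d1:18  d2:7.
Shift F→2.
Schedule A@1, B@1, C@1, D@1, E@1, F@2, G@1: d1:13  d2:12 — peak 13.
Total landscaper-days = 25 over 2 days ⇒ peak ≥ ⌈25/2⌉ = 13, so 13 is optimal.

13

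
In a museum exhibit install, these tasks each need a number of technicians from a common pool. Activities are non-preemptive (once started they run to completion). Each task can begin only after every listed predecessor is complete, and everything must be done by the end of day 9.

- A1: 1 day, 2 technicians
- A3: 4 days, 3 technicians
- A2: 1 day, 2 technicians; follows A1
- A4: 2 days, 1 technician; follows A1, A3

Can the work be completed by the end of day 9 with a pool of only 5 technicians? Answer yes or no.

yes

Schedule A1@1, A3@2, A2@6, A4@6: d1:2  d2:3  d3:3  d4:3  d5:3  d6:3  d7:1  d8:0  d9:0 — peak 3 ≤ 5.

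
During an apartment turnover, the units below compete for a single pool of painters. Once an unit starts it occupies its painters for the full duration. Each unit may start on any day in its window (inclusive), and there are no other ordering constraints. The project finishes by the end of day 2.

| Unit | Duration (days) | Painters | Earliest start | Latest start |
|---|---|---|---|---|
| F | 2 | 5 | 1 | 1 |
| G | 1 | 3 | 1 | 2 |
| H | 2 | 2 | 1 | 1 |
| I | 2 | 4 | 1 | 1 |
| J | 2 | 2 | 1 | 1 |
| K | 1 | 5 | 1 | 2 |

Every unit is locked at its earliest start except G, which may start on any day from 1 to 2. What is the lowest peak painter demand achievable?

G@1: d1:21  d2:13 → peak 21
G@2: d1:18  d2:16 → peak 18
Best is G@2, peak 18.

18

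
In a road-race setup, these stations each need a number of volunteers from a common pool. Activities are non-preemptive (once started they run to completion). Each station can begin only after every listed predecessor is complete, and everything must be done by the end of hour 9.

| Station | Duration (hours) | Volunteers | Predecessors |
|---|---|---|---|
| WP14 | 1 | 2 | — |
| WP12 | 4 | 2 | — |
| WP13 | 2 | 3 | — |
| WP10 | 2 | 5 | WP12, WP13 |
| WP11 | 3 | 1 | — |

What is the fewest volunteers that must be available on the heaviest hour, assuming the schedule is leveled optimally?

5

Early-start (WP14@1, WP12@1, WP13@1, WP10@5, WP11@1) gives peak 8: h1:8  h2:6  h3:3  h4:2  h5:5  h6:5  h7:0  h8:0  h9:0.
Shift WP13→2, WP11→7.
Schedule WP14@1, WP12@1, WP13@2, WP10@5, WP11@7: h1:4  h2:5  h3:5  h4:2  h5:5  h6:5  h7:1  h8:1  h9:1 — peak 5.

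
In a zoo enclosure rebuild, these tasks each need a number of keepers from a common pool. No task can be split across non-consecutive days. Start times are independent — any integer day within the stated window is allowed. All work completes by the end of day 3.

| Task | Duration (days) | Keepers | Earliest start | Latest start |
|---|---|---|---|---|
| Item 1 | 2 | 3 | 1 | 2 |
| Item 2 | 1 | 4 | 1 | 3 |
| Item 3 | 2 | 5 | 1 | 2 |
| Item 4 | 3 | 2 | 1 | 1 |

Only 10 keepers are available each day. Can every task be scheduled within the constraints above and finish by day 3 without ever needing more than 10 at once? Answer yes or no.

yes

Schedule Item 1@1, Item 2@1, Item 3@2, Item 4@1: d1:9  d2:10  d3:7 — peak 10 ≤ 10.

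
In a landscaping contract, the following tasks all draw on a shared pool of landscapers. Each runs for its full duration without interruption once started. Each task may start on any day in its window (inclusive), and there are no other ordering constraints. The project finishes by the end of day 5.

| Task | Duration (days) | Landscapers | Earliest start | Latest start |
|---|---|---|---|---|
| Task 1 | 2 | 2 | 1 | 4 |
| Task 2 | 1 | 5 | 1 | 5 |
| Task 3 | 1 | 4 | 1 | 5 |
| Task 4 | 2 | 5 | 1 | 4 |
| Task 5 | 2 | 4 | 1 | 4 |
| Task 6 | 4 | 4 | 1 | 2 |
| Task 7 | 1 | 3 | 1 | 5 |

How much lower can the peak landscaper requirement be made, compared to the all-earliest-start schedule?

Early-start peak: d1:27  d2:15  d3:4  d4:4  d5:0 ⇒ 27.
Leveled (Task 1@1, Task 2@1, Task 3@1, Task 4@2, Task 5@4, Task 6@2, Task 7@4): d1:11  d2:11  d3:9  d4:11  d5:8 ⇒ 11.
Reduction 27 − 11 = 16.

16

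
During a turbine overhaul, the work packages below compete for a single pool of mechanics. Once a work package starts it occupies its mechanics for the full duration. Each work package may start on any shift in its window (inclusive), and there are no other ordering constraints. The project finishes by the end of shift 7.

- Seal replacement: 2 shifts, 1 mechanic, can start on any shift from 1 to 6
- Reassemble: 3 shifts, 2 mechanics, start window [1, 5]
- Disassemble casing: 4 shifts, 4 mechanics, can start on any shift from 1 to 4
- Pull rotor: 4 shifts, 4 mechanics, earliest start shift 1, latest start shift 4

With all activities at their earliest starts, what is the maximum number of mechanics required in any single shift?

11

Early-start schedule: Seal replacement@1, Reassemble@1, Disassemble casing@1, Pull rotor@1.
Load per shift: shift 1: 11, shift 2: 11, shift 3: 10, shift 4: 8, shift 5: 0, shift 6: 0, shift 7: 0.
Peak is 11.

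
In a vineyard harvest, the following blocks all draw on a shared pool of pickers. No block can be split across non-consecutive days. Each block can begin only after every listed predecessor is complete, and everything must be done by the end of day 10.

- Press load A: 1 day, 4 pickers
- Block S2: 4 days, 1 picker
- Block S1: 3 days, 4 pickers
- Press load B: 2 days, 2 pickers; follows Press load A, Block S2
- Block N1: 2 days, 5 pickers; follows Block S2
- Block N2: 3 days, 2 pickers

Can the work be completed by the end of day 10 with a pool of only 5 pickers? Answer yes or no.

yes

Schedule Press load A@1, Block S2@1, Block S1@2, Press load B@5, Block N1@8, Block N2@5: d1:5  d2:5  d3:5  d4:5  d5:4  d6:4  d7:2  d8:5  d9:5  d10:0 — peak 5 ≤ 5.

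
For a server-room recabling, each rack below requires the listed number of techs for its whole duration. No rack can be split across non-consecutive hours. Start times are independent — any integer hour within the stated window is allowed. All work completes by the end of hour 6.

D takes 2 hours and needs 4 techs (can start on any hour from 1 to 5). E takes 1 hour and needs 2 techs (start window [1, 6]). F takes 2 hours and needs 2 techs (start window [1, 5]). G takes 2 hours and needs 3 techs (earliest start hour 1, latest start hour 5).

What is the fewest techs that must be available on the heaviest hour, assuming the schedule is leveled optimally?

Early-start (D@1, E@1, F@1, G@1) gives peak 11: h1:11  h2:9  h3:0  h4:0  h5:0  h6:0.
Shift E→3, F→3, G→5.
Schedule D@1, E@3, F@3, G@5: h1:4  h2:4  h3:4  h4:2  h5:3  h6:3 — peak 4.
Total tech-hours = 20 over 6 hours ⇒ peak ≥ ⌈20/6⌉ = 4, so 4 is optimal.

4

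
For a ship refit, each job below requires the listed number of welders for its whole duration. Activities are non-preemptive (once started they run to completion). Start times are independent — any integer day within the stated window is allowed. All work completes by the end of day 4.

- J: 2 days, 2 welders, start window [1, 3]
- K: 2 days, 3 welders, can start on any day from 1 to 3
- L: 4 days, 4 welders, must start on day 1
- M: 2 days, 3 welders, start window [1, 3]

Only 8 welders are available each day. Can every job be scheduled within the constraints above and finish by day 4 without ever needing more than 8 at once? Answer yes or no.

no

The minimum achievable peak is 9; 8 < 9, so no feasible schedule stays within the cap.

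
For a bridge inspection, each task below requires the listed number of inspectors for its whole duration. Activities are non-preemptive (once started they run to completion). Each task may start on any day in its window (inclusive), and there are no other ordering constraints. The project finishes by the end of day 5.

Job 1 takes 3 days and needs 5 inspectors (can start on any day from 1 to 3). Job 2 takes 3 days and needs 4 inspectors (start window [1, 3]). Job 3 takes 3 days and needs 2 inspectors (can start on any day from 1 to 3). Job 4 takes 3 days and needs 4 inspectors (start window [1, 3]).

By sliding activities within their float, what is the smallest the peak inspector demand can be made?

15

Schedule Job 1@1, Job 2@1, Job 3@1, Job 4@1: d1:15  d2:15  d3:15  d4:0  d5:0 — peak 15.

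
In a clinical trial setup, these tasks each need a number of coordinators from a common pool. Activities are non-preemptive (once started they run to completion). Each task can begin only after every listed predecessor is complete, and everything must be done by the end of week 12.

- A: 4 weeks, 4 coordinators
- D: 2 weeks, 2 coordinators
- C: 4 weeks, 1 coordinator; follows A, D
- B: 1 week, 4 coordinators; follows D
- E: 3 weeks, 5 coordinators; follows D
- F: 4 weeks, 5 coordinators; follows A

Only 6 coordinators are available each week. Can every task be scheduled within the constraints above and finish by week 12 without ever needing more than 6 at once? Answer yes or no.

yes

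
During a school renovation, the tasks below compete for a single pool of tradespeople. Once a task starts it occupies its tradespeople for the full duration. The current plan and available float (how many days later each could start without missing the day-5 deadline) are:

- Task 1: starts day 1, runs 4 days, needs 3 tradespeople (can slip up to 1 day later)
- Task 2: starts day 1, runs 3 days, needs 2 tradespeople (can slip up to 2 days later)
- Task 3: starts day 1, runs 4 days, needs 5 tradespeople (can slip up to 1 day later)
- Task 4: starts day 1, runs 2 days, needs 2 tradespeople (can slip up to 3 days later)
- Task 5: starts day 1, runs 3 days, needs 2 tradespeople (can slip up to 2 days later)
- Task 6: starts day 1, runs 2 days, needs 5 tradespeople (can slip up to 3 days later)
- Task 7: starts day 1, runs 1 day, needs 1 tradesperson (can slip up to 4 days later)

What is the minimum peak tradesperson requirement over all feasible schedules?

14

Early-start (Task 1@1, Task 2@1, Task 3@1, Task 4@1, Task 5@1, Task 6@1, Task 7@1) gives peak 20: d1:20  d2:19  d3:12  d4:8  d5:0.
Shift Task 6→4, Task 7→3.
Schedule Task 1@1, Task 2@1, Task 3@1, Task 4@1, Task 5@1, Task 6@4, Task 7@3: d1:14  d2:14  d3:13  d4:13  d5:5 — peak 14.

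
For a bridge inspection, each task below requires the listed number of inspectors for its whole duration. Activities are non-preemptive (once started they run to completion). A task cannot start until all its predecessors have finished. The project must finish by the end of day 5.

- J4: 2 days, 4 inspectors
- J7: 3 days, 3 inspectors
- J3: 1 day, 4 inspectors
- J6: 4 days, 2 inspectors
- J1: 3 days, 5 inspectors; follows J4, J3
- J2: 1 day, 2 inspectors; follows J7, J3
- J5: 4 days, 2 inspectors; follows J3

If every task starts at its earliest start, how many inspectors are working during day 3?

At early start, day 3 has: J7, J6, J1, J5.
Demand: 3 + 2 + 5 + 2 = 12.

12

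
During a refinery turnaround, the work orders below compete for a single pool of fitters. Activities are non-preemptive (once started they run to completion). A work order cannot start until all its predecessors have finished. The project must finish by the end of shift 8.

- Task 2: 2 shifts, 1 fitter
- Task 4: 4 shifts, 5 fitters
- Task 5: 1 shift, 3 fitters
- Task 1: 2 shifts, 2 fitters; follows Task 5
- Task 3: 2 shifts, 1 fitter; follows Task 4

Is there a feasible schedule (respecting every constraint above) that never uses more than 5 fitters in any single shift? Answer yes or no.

yes

Schedule Task 2@1, Task 4@3, Task 5@1, Task 1@7, Task 3@7: s1:4  s2:1  s3:5  s4:5  s5:5  s6:5  s7:3  s8:3 — peak 5 ≤ 5.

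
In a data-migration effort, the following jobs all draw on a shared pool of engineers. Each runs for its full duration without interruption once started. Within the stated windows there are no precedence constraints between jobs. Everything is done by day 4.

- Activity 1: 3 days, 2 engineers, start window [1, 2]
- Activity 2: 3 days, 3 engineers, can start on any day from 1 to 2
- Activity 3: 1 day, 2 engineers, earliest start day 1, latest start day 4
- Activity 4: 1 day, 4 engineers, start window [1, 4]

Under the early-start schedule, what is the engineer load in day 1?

11

At early start, day 1 has: Activity 1, Activity 2, Activity 3, Activity 4.
Demand: 2 + 3 + 2 + 4 = 11.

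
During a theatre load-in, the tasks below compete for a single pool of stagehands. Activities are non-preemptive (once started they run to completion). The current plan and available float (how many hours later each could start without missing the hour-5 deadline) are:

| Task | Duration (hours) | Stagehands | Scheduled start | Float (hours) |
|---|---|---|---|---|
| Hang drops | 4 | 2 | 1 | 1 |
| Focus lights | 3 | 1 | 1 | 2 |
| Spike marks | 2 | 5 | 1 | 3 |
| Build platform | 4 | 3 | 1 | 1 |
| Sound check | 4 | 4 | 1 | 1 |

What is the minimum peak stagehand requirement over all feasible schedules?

14

Early-start (Hang drops@1, Focus lights@1, Spike marks@1, Build platform@1, Sound check@1) gives peak 15: h1:15  h2:15  h3:10  h4:9  h5:0.
Shift Spike marks→4.
Schedule Hang drops@1, Focus lights@1, Spike marks@4, Build platform@1, Sound check@1: h1:10  h2:10  h3:10  h4:14  h5:5 — peak 14.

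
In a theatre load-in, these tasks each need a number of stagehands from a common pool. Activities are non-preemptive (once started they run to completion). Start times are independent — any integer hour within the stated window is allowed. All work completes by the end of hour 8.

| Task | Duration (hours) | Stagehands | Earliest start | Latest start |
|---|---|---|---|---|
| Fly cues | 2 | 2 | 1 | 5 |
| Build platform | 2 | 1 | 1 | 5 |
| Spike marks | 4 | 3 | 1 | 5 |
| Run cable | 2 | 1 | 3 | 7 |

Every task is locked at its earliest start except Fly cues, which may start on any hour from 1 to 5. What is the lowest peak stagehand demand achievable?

Fly cues@1: h1:6  h2:6  h3:4  h4:4  h5:0  h6:0  h7:0  h8:0 → peak 6
Fly cues@2: h1:4  h2:6  h3:6  h4:4  h5:0  h6:0  h7:0  h8:0 → peak 6
Fly cues@3: h1:4  h2:4  h3:6  h4:6  h5:0  h6:0  h7:0  h8:0 → peak 6
Fly cues@4: h1:4  h2:4  h3:4  h4:6  h5:2  h6:0  h7:0  h8:0 → peak 6
Fly cues@5: h1:4  h2:4  h3:4  h4:4  h5:2  h6:2  h7:0  h8:0 → peak 4
Best is Fly cues@5, peak 4.

4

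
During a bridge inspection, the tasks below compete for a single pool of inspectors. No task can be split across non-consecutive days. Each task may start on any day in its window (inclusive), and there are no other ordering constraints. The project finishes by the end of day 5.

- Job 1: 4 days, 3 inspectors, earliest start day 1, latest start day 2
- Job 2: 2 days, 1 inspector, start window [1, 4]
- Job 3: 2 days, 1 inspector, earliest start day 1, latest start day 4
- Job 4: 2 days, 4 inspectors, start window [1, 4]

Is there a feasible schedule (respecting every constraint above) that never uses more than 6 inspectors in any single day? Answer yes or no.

The minimum achievable peak is 7; 6 < 7, so no feasible schedule stays within the cap.

no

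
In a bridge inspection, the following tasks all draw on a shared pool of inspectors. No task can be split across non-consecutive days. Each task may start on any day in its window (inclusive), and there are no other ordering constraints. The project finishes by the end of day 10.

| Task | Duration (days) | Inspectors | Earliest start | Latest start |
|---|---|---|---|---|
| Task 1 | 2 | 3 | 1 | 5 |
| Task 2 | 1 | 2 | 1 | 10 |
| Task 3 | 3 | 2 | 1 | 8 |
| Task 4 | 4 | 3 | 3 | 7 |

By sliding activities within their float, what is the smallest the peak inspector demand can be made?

3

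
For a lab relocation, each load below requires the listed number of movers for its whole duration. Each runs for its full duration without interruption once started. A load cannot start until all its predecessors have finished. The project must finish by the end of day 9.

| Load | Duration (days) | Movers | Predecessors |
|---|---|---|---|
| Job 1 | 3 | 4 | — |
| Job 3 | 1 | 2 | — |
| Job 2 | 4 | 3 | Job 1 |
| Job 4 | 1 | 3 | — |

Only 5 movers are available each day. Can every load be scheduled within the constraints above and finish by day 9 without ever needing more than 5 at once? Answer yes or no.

yes

Schedule Job 1@1, Job 3@4, Job 2@5, Job 4@9: d1:4  d2:4  d3:4  d4:2  d5:3  d6:3  d7:3  d8:3  d9:3 — peak 4 ≤ 5.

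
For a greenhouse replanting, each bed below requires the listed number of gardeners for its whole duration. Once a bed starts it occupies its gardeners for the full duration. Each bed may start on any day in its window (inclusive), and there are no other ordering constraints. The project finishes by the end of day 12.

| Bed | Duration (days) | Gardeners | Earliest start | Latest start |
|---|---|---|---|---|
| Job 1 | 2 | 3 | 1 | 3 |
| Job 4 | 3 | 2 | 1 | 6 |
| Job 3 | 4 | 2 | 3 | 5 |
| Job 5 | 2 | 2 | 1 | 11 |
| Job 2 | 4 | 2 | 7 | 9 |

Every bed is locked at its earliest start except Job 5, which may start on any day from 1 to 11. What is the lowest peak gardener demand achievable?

Job 5@1: d1:7  d2:7  d3:4  d4:2  d5:2  d6:2  d7:2  d8:2  d9:2  d10:2  d11:0  d12:0 → peak 7
Job 5@2: d1:5  d2:7  d3:6  d4:2  d5:2  d6:2  d7:2  d8:2  d9:2  d10:2  d11:0  d12:0 → peak 7
Job 5@3: d1:5  d2:5  d3:6  d4:4  d5:2  d6:2  d7:2  d8:2  d9:2  d10:2  d11:0  d12:0 → peak 6
Job 5@4: d1:5  d2:5  d3:4  d4:4  d5:4  d6:2  d7:2  d8:2  d9:2  d10:2  d11:0  d12:0 → peak 5
Job 5@5: d1:5  d2:5  d3:4  d4:2  d5:4  d6:4  d7:2  d8:2  d9:2  d10:2  d11:0  d12:0 → peak 5
Job 5@6: d1:5  d2:5  d3:4  d4:2  d5:2  d6:4  d7:4  d8:2  d9:2  d10:2  d11:0  d12:0 → peak 5
Job 5@7: d1:5  d2:5  d3:4  d4:2  d5:2  d6:2  d7:4  d8:4  d9:2  d10:2  d11:0  d12:0 → peak 5
Job 5@8: d1:5  d2:5  d3:4  d4:2  d5:2  d6:2  d7:2  d8:4  d9:4  d10:2  d11:0  d12:0 → peak 5
Job 5@9: d1:5  d2:5  d3:4  d4:2  d5:2  d6:2  d7:2  d8:2  d9:4  d10:4  d11:0  d12:0 → peak 5
Job 5@10: d1:5  d2:5  d3:4  d4:2  d5:2  d6:2  d7:2  d8:2  d9:2  d10:4  d11:2  d12:0 → peak 5
Job 5@11: d1:5  d2:5  d3:4  d4:2  d5:2  d6:2  d7:2  d8:2  d9:2  d10:2  d11:2  d12:2 → peak 5
Best is Job 5@4, peak 5.

5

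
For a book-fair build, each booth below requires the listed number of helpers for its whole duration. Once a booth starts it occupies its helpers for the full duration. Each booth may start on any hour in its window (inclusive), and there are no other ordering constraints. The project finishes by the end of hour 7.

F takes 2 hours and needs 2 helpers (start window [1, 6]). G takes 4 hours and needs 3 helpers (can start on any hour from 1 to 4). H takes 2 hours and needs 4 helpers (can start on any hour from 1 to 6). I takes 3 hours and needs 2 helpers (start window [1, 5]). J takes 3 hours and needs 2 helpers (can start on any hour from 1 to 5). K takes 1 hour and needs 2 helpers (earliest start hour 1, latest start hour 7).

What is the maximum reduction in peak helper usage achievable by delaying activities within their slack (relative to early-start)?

9

Early-start peak: h1:15  h2:13  h3:7  h4:3  h5:0  h6:0  h7:0 ⇒ 15.
Leveled (F@1, G@1, H@6, I@3, J@5, K@5): h1:5  h2:5  h3:5  h4:5  h5:6  h6:6  h7:6 ⇒ 6.
Reduction 15 − 6 = 9.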